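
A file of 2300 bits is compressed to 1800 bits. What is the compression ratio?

Compression ratio = Original / Compressed
= 2300 / 1800 = 1.28:1


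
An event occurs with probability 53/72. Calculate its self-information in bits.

Information content I(x) = -log₂(p(x))
I = -log₂(53/72) = -log₂(0.7361)
I = 0.4420 bits


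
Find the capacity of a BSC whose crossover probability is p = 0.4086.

For BSC with error probability p:
C = 1 - H(p) where H(p) is binary entropy
H(0.4086) = -0.4086 × log₂(0.4086) - 0.5914 × log₂(0.5914)
H(p) = 0.9758
C = 1 - 0.9758 = 0.0242 bits/use


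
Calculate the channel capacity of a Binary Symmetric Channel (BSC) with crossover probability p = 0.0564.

For BSC with error probability p:
C = 1 - H(p) where H(p) is binary entropy
H(0.0564) = -0.0564 × log₂(0.0564) - 0.9436 × log₂(0.9436)
H(p) = 0.3130
C = 1 - 0.3130 = 0.6870 bits/use


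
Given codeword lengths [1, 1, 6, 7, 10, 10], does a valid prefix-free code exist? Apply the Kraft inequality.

Kraft inequality: Σ 2^(-l_i) ≤ 1 for prefix-free code
Calculating: 2^(-1) + 2^(-1) + 2^(-6) + 2^(-7) + 2^(-10) + 2^(-10)
= 0.5 + 0.5 + 0.015625 + 0.0078125 + 0.0009765625 + 0.0009765625
= 1.0254
Since 1.0254 > 1, prefix-free code does not exist


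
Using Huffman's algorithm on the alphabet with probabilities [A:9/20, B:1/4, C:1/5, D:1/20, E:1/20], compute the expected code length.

Huffman tree construction:
Combine smallest probabilities repeatedly
Resulting codes:
  A: 0 (length 1)
  B: 10 (length 2)
  C: 111 (length 3)
  D: 1100 (length 4)
  E: 1101 (length 4)
Average length = Σ p(s) × length(s) = 1.9500 bits


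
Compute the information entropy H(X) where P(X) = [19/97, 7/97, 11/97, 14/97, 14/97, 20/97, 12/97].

H(X) = -Σ p(x) log₂ p(x)
  -19/97 × log₂(19/97) = 0.4607
  -7/97 × log₂(7/97) = 0.2737
  -11/97 × log₂(11/97) = 0.3561
  -14/97 × log₂(14/97) = 0.4030
  -14/97 × log₂(14/97) = 0.4030
  -20/97 × log₂(20/97) = 0.4697
  -12/97 × log₂(12/97) = 0.3730
H(X) = 2.7393 bits


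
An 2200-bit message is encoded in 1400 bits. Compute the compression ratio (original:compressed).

Compression ratio = Original / Compressed
= 2200 / 1400 = 1.57:1


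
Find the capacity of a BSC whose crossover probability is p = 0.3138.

For BSC with error probability p:
C = 1 - H(p) where H(p) is binary entropy
H(0.3138) = -0.3138 × log₂(0.3138) - 0.6862 × log₂(0.6862)
H(p) = 0.8975
C = 1 - 0.8975 = 0.1025 bits/use


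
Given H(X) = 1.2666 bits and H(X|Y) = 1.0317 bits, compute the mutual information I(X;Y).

I(X;Y) = H(X) - H(X|Y)
I(X;Y) = 1.2666 - 1.0317 = 0.2349 bits


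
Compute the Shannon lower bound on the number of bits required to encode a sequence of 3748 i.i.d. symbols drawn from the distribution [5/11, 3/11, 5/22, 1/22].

Entropy H = 1.7168 bits/symbol
Minimum bits = H × n = 1.7168 × 3748
= 6434.43 bits


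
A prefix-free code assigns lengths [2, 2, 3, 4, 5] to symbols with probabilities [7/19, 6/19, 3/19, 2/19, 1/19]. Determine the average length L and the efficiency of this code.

Average length L = Σ p_i × l_i = 2.5263 bits
Entropy H = 2.0418 bits
Efficiency η = H/L × 100% = 80.82%


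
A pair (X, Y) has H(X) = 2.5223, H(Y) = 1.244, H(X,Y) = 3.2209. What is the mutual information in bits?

I(X;Y) = H(X) + H(Y) - H(X,Y)
I(X;Y) = 2.5223 + 1.244 - 3.2209 = 0.5454 bits


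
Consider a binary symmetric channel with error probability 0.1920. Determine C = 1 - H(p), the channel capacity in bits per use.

For BSC with error probability p:
C = 1 - H(p) where H(p) is binary entropy
H(0.1920) = -0.1920 × log₂(0.1920) - 0.8080 × log₂(0.8080)
H(p) = 0.7056
C = 1 - 0.7056 = 0.2944 bits/use


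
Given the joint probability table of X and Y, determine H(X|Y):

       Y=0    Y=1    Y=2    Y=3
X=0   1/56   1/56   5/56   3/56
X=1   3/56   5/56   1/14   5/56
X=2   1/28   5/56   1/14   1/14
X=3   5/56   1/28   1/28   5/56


H(X|Y) = Σ_y p(y) H(X|Y=y)
  p(Y=0) = 11/56, H(X|Y=0) = 1.7899
  p(Y=1) = 13/56, H(X|Y=1) = 1.7605
  p(Y=2) = 15/56, H(X|Y=2) = 1.9329
  p(Y=3) = 17/56, H(X|Y=3) = 1.9713
H(X|Y) = 0.1964×1.7899 + 0.2321×1.7605 + 0.2679×1.9329 + 0.3036×1.9713 = 1.8765 bits


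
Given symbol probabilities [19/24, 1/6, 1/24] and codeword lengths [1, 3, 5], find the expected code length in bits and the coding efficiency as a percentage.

Average length L = Σ p_i × l_i = 1.5000 bits
Entropy H = 0.8887 bits
Efficiency η = H/L × 100% = 59.25%


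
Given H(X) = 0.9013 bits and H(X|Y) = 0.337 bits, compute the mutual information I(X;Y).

I(X;Y) = H(X) - H(X|Y)
I(X;Y) = 0.9013 - 0.337 = 0.5643 bits


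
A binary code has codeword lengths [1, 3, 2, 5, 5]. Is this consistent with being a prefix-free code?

Kraft inequality: Σ 2^(-l_i) ≤ 1 for prefix-free code
Calculating: 2^(-1) + 2^(-3) + 2^(-2) + 2^(-5) + 2^(-5)
= 0.5 + 0.125 + 0.25 + 0.03125 + 0.03125
= 0.9375
Since 0.9375 ≤ 1, prefix-free code exists


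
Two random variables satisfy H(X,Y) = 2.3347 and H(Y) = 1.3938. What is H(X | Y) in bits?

Chain rule: H(X,Y) = H(X|Y) + H(Y)
H(X|Y) = H(X,Y) - H(Y) = 2.3347 - 1.3938 = 0.9409 bits


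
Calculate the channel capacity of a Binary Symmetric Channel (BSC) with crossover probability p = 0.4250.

For BSC with error probability p:
C = 1 - H(p) where H(p) is binary entropy
H(0.4250) = -0.4250 × log₂(0.4250) - 0.5750 × log₂(0.5750)
H(p) = 0.9837
C = 1 - 0.9837 = 0.0163 bits/use


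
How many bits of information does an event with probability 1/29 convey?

Information content I(x) = -log₂(p(x))
I = -log₂(1/29) = -log₂(0.0345)
I = 4.8580 bits


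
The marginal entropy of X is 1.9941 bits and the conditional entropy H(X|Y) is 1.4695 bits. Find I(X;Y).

I(X;Y) = H(X) - H(X|Y)
I(X;Y) = 1.9941 - 1.4695 = 0.5246 bits


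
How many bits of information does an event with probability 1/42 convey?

Information content I(x) = -log₂(p(x))
I = -log₂(1/42) = -log₂(0.0238)
I = 5.3923 bits


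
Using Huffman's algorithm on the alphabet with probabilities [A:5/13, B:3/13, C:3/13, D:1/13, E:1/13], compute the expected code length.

Huffman tree construction:
Combine smallest probabilities repeatedly
Resulting codes:
  A: 11 (length 2)
  B: 01 (length 2)
  C: 10 (length 2)
  D: 000 (length 3)
  E: 001 (length 3)
Average length = Σ p(s) × length(s) = 2.1538 bits


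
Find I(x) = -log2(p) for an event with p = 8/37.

Information content I(x) = -log₂(p(x))
I = -log₂(8/37) = -log₂(0.2162)
I = 2.2095 bits


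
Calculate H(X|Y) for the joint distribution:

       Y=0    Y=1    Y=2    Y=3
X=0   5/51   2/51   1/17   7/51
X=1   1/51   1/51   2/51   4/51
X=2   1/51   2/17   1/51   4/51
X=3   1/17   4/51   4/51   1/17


H(X|Y) = Σ_y p(y) H(X|Y=y)
  p(Y=0) = 10/51, H(X|Y=0) = 1.6855
  p(Y=1) = 13/51, H(X|Y=1) = 1.7381
  p(Y=2) = 10/51, H(X|Y=2) = 1.8464
  p(Y=3) = 6/17, H(X|Y=3) = 1.9251
H(X|Y) = 0.1961×1.6855 + 0.2549×1.7381 + 0.1961×1.8464 + 0.3529×1.9251 = 1.8150 bits


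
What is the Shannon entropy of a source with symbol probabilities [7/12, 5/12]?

H(X) = -Σ p(x) log₂ p(x)
  -7/12 × log₂(7/12) = 0.4536
  -5/12 × log₂(5/12) = 0.5263
H(X) = 0.9799 bits


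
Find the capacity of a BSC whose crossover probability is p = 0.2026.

For BSC with error probability p:
C = 1 - H(p) where H(p) is binary entropy
H(0.2026) = -0.2026 × log₂(0.2026) - 0.7974 × log₂(0.7974)
H(p) = 0.7271
C = 1 - 0.7271 = 0.2729 bits/use


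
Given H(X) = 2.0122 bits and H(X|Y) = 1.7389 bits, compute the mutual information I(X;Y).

I(X;Y) = H(X) - H(X|Y)
I(X;Y) = 2.0122 - 1.7389 = 0.2733 bits


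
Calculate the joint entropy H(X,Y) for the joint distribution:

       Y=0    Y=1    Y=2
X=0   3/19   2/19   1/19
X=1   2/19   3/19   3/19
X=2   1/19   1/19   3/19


H(X,Y) = -Σ p(x,y) log₂ p(x,y)
  p(0,0)=3/19: -0.1579 × log₂(0.1579) = 0.4205
  p(0,1)=2/19: -0.1053 × log₂(0.1053) = 0.3419
  p(0,2)=1/19: -0.0526 × log₂(0.0526) = 0.2236
  p(1,0)=2/19: -0.1053 × log₂(0.1053) = 0.3419
  p(1,1)=3/19: -0.1579 × log₂(0.1579) = 0.4205
  p(1,2)=3/19: -0.1579 × log₂(0.1579) = 0.4205
  p(2,0)=1/19: -0.0526 × log₂(0.0526) = 0.2236
  p(2,1)=1/19: -0.0526 × log₂(0.0526) = 0.2236
  p(2,2)=3/19: -0.1579 × log₂(0.1579) = 0.4205
H(X,Y) = 3.0364 bits


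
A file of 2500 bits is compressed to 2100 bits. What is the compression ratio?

Compression ratio = Original / Compressed
= 2500 / 2100 = 1.19:1


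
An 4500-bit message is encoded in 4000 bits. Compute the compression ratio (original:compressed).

Compression ratio = Original / Compressed
= 4500 / 4000 = 1.12:1


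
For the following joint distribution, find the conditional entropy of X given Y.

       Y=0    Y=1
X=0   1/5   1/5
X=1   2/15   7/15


H(X|Y) = Σ_y p(y) H(X|Y=y)
  p(Y=0) = 1/3, H(X|Y=0) = 0.9710
  p(Y=1) = 2/3, H(X|Y=1) = 0.8813
H(X|Y) = 0.3333×0.9710 + 0.6667×0.8813 = 0.9112 bits


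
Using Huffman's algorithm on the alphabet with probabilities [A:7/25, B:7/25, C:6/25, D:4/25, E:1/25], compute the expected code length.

Huffman tree construction:
Combine smallest probabilities repeatedly
Resulting codes:
  A: 10 (length 2)
  B: 11 (length 2)
  C: 01 (length 2)
  D: 001 (length 3)
  E: 000 (length 3)
Average length = Σ p(s) × length(s) = 2.2000 bits


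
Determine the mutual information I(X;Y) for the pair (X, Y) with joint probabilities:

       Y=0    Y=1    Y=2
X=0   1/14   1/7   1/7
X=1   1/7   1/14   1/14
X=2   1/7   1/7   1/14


H(X) = 1.5774, H(Y) = 1.5774, H(X,Y) = 3.0931
I(X;Y) = H(X) + H(Y) - H(X,Y) = 0.0617 bits


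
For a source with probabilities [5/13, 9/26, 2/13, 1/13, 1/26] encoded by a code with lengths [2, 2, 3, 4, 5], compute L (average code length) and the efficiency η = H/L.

Average length L = Σ p_i × l_i = 2.4231 bits
Entropy H = 1.9409 bits
Efficiency η = H/L × 100% = 80.10%


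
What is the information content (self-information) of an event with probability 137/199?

Information content I(x) = -log₂(p(x))
I = -log₂(137/199) = -log₂(0.6884)
I = 0.5386 bits


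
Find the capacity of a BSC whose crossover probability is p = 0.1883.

For BSC with error probability p:
C = 1 - H(p) where H(p) is binary entropy
H(0.1883) = -0.1883 × log₂(0.1883) - 0.8117 × log₂(0.8117)
H(p) = 0.6979
C = 1 - 0.6979 = 0.3021 bits/use


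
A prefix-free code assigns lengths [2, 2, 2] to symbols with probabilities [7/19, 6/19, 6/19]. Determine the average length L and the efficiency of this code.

Average length L = Σ p_i × l_i = 2.0000 bits
Entropy H = 1.5810 bits
Efficiency η = H/L × 100% = 79.05%


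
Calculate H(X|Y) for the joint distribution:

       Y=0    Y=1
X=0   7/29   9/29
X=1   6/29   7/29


H(X|Y) = Σ_y p(y) H(X|Y=y)
  p(Y=0) = 13/29, H(X|Y=0) = 0.9957
  p(Y=1) = 16/29, H(X|Y=1) = 0.9887
H(X|Y) = 0.4483×0.9957 + 0.5517×0.9887 = 0.9918 bits


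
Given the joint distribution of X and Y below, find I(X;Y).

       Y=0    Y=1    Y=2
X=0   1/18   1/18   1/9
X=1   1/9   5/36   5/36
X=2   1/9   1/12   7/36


H(X) = 1.5420, H(Y) = 1.5466, H(X,Y) = 3.0692
I(X;Y) = H(X) + H(Y) - H(X,Y) = 0.0194 bits


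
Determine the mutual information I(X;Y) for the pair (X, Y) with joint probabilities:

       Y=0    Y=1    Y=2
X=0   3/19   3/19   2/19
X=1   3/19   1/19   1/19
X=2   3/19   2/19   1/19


H(X) = 1.5574, H(Y) = 1.5090, H(X,Y) = 3.0364
I(X;Y) = H(X) + H(Y) - H(X,Y) = 0.0301 bits


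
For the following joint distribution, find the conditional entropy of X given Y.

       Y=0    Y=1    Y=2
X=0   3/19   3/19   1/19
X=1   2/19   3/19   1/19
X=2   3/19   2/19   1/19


H(X|Y) = Σ_y p(y) H(X|Y=y)
  p(Y=0) = 8/19, H(X|Y=0) = 1.5613
  p(Y=1) = 8/19, H(X|Y=1) = 1.5613
  p(Y=2) = 3/19, H(X|Y=2) = 1.5850
H(X|Y) = 0.4211×1.5613 + 0.4211×1.5613 + 0.1579×1.5850 = 1.5650 bits


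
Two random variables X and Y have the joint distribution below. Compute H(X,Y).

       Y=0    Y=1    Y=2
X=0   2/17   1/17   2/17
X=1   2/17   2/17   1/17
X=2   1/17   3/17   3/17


H(X,Y) = -Σ p(x,y) log₂ p(x,y)
  p(0,0)=2/17: -0.1176 × log₂(0.1176) = 0.3632
  p(0,1)=1/17: -0.0588 × log₂(0.0588) = 0.2404
  p(0,2)=2/17: -0.1176 × log₂(0.1176) = 0.3632
  p(1,0)=2/17: -0.1176 × log₂(0.1176) = 0.3632
  p(1,1)=2/17: -0.1176 × log₂(0.1176) = 0.3632
  p(1,2)=1/17: -0.0588 × log₂(0.0588) = 0.2404
  p(2,0)=1/17: -0.0588 × log₂(0.0588) = 0.2404
  p(2,1)=3/17: -0.1765 × log₂(0.1765) = 0.4416
  p(2,2)=3/17: -0.1765 × log₂(0.1765) = 0.4416
H(X,Y) = 3.0575 bits


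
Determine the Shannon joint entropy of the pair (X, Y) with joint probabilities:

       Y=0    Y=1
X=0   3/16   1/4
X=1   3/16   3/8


H(X,Y) = -Σ p(x,y) log₂ p(x,y)
  p(0,0)=3/16: -0.1875 × log₂(0.1875) = 0.4528
  p(0,1)=1/4: -0.2500 × log₂(0.2500) = 0.5000
  p(1,0)=3/16: -0.1875 × log₂(0.1875) = 0.4528
  p(1,1)=3/8: -0.3750 × log₂(0.3750) = 0.5306
H(X,Y) = 1.9363 bits


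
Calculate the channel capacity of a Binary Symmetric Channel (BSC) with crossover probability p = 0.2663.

For BSC with error probability p:
C = 1 - H(p) where H(p) is binary entropy
H(0.2663) = -0.2663 × log₂(0.2663) - 0.7337 × log₂(0.7337)
H(p) = 0.8361
C = 1 - 0.8361 = 0.1639 bits/use


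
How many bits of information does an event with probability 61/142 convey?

Information content I(x) = -log₂(p(x))
I = -log₂(61/142) = -log₂(0.4296)
I = 1.2190 bits


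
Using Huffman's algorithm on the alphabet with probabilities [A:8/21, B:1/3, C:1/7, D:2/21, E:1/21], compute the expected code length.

Huffman tree construction:
Combine smallest probabilities repeatedly
Resulting codes:
  A: 0 (length 1)
  B: 11 (length 2)
  C: 100 (length 3)
  D: 1011 (length 4)
  E: 1010 (length 4)
Average length = Σ p(s) × length(s) = 2.0476 bits


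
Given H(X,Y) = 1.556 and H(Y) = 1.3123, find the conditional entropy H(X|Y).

Chain rule: H(X,Y) = H(X|Y) + H(Y)
H(X|Y) = H(X,Y) - H(Y) = 1.556 - 1.3123 = 0.2437 bits


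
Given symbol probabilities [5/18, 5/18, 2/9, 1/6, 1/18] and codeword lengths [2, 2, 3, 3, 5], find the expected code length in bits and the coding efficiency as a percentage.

Average length L = Σ p_i × l_i = 2.5556 bits
Entropy H = 2.1714 bits
Efficiency η = H/L × 100% = 84.97%


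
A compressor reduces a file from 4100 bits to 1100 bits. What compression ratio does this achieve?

Compression ratio = Original / Compressed
= 4100 / 1100 = 3.73:1


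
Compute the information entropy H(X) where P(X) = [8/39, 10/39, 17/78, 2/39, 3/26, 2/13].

H(X) = -Σ p(x) log₂ p(x)
  -8/39 × log₂(8/39) = 0.4688
  -10/39 × log₂(10/39) = 0.5035
  -17/78 × log₂(17/78) = 0.4790
  -2/39 × log₂(2/39) = 0.2198
  -3/26 × log₂(3/26) = 0.3595
  -2/13 × log₂(2/13) = 0.4155
H(X) = 2.4460 bits


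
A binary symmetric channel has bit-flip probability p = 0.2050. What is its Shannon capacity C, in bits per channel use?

For BSC with error probability p:
C = 1 - H(p) where H(p) is binary entropy
H(0.2050) = -0.2050 × log₂(0.2050) - 0.7950 × log₂(0.7950)
H(p) = 0.7318
C = 1 - 0.7318 = 0.2682 bits/use


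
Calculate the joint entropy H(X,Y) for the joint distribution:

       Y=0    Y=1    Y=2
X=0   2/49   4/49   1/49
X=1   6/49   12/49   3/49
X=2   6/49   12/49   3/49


H(X,Y) = -Σ p(x,y) log₂ p(x,y)
  p(0,0)=2/49: -0.0408 × log₂(0.0408) = 0.1884
  p(0,1)=4/49: -0.0816 × log₂(0.0816) = 0.2951
  p(0,2)=1/49: -0.0204 × log₂(0.0204) = 0.1146
  p(1,0)=6/49: -0.1224 × log₂(0.1224) = 0.3710
  p(1,1)=12/49: -0.2449 × log₂(0.2449) = 0.4971
  p(1,2)=3/49: -0.0612 × log₂(0.0612) = 0.2467
  p(2,0)=6/49: -0.1224 × log₂(0.1224) = 0.3710
  p(2,1)=12/49: -0.2449 × log₂(0.2449) = 0.4971
  p(2,2)=3/49: -0.0612 × log₂(0.0612) = 0.2467
H(X,Y) = 2.8276 bits


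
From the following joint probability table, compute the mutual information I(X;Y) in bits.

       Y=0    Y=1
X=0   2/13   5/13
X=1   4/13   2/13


H(X) = 0.9957, H(Y) = 0.9957, H(X,Y) = 1.8843
I(X;Y) = H(X) + H(Y) - H(X,Y) = 0.1071 bits


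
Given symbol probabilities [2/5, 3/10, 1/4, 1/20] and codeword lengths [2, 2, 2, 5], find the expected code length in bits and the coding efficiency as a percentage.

Average length L = Σ p_i × l_i = 2.1500 bits
Entropy H = 1.7660 bits
Efficiency η = H/L × 100% = 82.14%


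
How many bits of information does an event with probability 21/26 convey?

Information content I(x) = -log₂(p(x))
I = -log₂(21/26) = -log₂(0.8077)
I = 0.3081 bits


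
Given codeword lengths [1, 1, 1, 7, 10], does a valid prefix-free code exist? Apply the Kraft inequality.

Kraft inequality: Σ 2^(-l_i) ≤ 1 for prefix-free code
Calculating: 2^(-1) + 2^(-1) + 2^(-1) + 2^(-7) + 2^(-10)
= 0.5 + 0.5 + 0.5 + 0.0078125 + 0.0009765625
= 1.5088
Since 1.5088 > 1, prefix-free code does not exist


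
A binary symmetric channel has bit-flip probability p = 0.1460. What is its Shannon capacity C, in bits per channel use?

For BSC with error probability p:
C = 1 - H(p) where H(p) is binary entropy
H(0.1460) = -0.1460 × log₂(0.1460) - 0.8540 × log₂(0.8540)
H(p) = 0.5997
C = 1 - 0.5997 = 0.4003 bits/use


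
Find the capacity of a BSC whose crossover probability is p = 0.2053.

For BSC with error probability p:
C = 1 - H(p) where H(p) is binary entropy
H(0.2053) = -0.2053 × log₂(0.2053) - 0.7947 × log₂(0.7947)
H(p) = 0.7324
C = 1 - 0.7324 = 0.2676 bits/use


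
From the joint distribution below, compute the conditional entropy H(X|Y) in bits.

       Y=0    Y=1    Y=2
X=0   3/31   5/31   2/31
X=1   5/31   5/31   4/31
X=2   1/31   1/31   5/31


H(X|Y) = Σ_y p(y) H(X|Y=y)
  p(Y=0) = 9/31, H(X|Y=0) = 1.3516
  p(Y=1) = 11/31, H(X|Y=1) = 1.3486
  p(Y=2) = 11/31, H(X|Y=2) = 1.4949
H(X|Y) = 0.2903×1.3516 + 0.3548×1.3486 + 0.3548×1.4949 = 1.4014 bits


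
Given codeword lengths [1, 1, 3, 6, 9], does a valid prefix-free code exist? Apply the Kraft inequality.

Kraft inequality: Σ 2^(-l_i) ≤ 1 for prefix-free code
Calculating: 2^(-1) + 2^(-1) + 2^(-3) + 2^(-6) + 2^(-9)
= 0.5 + 0.5 + 0.125 + 0.015625 + 0.001953125
= 1.1426
Since 1.1426 > 1, prefix-free code does not exist


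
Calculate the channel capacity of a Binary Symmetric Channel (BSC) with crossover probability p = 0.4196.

For BSC with error probability p:
C = 1 - H(p) where H(p) is binary entropy
H(0.4196) = -0.4196 × log₂(0.4196) - 0.5804 × log₂(0.5804)
H(p) = 0.9813
C = 1 - 0.9813 = 0.0187 bits/use


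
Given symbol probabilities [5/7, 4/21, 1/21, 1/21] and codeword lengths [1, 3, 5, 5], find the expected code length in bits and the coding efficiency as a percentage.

Average length L = Σ p_i × l_i = 1.7619 bits
Entropy H = 1.2207 bits
Efficiency η = H/L × 100% = 69.28%


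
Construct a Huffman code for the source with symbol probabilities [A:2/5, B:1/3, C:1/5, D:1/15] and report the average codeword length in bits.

Huffman tree construction:
Combine smallest probabilities repeatedly
Resulting codes:
  A: 0 (length 1)
  B: 11 (length 2)
  C: 101 (length 3)
  D: 100 (length 3)
Average length = Σ p(s) × length(s) = 1.8667 bits


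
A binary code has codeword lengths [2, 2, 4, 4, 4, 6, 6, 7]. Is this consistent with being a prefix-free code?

Kraft inequality: Σ 2^(-l_i) ≤ 1 for prefix-free code
Calculating: 2^(-2) + 2^(-2) + 2^(-4) + 2^(-4) + 2^(-4) + 2^(-6) + 2^(-6) + 2^(-7)
= 0.25 + 0.25 + 0.0625 + 0.0625 + 0.0625 + 0.015625 + 0.015625 + 0.0078125
= 0.7266
Since 0.7266 ≤ 1, prefix-free code exists


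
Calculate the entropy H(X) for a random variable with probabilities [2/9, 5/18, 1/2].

H(X) = -Σ p(x) log₂ p(x)
  -2/9 × log₂(2/9) = 0.4822
  -5/18 × log₂(5/18) = 0.5133
  -1/2 × log₂(1/2) = 0.5000
H(X) = 1.4955 bits


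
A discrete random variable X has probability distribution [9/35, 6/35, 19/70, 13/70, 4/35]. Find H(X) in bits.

H(X) = -Σ p(x) log₂ p(x)
  -9/35 × log₂(9/35) = 0.5038
  -6/35 × log₂(6/35) = 0.4362
  -19/70 × log₂(19/70) = 0.5107
  -13/70 × log₂(13/70) = 0.4511
  -4/35 × log₂(4/35) = 0.3576
H(X) = 2.2594 bits


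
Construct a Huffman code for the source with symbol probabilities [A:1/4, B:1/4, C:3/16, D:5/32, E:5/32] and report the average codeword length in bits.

Huffman tree construction:
Combine smallest probabilities repeatedly
Resulting codes:
  A: 01 (length 2)
  B: 10 (length 2)
  C: 00 (length 2)
  D: 110 (length 3)
  E: 111 (length 3)
Average length = Σ p(s) × length(s) = 2.3125 bits


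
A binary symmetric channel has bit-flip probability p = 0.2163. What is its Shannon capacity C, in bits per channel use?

For BSC with error probability p:
C = 1 - H(p) where H(p) is binary entropy
H(0.2163) = -0.2163 × log₂(0.2163) - 0.7837 × log₂(0.7837)
H(p) = 0.7534
C = 1 - 0.7534 = 0.2466 bits/use


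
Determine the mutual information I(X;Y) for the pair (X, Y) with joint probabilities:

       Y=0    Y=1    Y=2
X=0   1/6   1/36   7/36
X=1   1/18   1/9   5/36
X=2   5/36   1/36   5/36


H(X) = 1.5752, H(Y) = 1.4726, H(X,Y) = 2.9480
I(X;Y) = H(X) + H(Y) - H(X,Y) = 0.0999 bits


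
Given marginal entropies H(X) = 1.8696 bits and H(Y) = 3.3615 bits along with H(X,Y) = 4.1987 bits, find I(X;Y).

I(X;Y) = H(X) + H(Y) - H(X,Y)
I(X;Y) = 1.8696 + 3.3615 - 4.1987 = 1.0324 bits


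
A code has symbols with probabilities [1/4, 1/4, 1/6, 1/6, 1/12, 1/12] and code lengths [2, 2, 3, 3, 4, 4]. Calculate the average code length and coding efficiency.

Average length L = Σ p_i × l_i = 2.6667 bits
Entropy H = 2.4591 bits
Efficiency η = H/L × 100% = 92.22%


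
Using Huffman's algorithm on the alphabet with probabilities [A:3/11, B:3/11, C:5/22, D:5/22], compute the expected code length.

Huffman tree construction:
Combine smallest probabilities repeatedly
Resulting codes:
  A: 10 (length 2)
  B: 11 (length 2)
  C: 00 (length 2)
  D: 01 (length 2)
Average length = Σ p(s) × length(s) = 2.0000 bits


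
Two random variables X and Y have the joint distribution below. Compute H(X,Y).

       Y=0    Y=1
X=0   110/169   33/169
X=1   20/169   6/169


H(X,Y) = -Σ p(x,y) log₂ p(x,y)
  p(0,0)=110/169: -0.6509 × log₂(0.6509) = 0.4032
  p(0,1)=33/169: -0.1953 × log₂(0.1953) = 0.4601
  p(1,0)=20/169: -0.1183 × log₂(0.1183) = 0.3644
  p(1,1)=6/169: -0.0355 × log₂(0.0355) = 0.1710
H(X,Y) = 1.3987 bits


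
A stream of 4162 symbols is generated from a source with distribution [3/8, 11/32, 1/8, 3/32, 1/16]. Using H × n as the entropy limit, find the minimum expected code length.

Entropy H = 2.0054 bits/symbol
Minimum bits = H × n = 2.0054 × 4162
= 8346.35 bits


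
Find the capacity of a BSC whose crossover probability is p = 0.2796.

For BSC with error probability p:
C = 1 - H(p) where H(p) is binary entropy
H(0.2796) = -0.2796 × log₂(0.2796) - 0.7204 × log₂(0.7204)
H(p) = 0.8549
C = 1 - 0.8549 = 0.1451 bits/use


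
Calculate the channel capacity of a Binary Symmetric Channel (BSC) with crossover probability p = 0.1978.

For BSC with error probability p:
C = 1 - H(p) where H(p) is binary entropy
H(0.1978) = -0.1978 × log₂(0.1978) - 0.8022 × log₂(0.8022)
H(p) = 0.7175
C = 1 - 0.7175 = 0.2825 bits/use


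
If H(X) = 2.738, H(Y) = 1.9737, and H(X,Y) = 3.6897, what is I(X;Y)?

I(X;Y) = H(X) + H(Y) - H(X,Y)
I(X;Y) = 2.738 + 1.9737 - 3.6897 = 1.022 bits


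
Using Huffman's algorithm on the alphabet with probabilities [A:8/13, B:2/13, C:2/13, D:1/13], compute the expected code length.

Huffman tree construction:
Combine smallest probabilities repeatedly
Resulting codes:
  A: 1 (length 1)
  B: 011 (length 3)
  C: 00 (length 2)
  D: 010 (length 3)
Average length = Σ p(s) × length(s) = 1.6154 bits


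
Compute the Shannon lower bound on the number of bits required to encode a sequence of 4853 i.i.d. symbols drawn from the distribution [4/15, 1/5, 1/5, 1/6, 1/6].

Entropy H = 2.2989 bits/symbol
Minimum bits = H × n = 2.2989 × 4853
= 11156.71 bits


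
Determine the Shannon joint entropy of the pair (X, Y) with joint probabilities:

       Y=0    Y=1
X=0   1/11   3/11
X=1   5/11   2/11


H(X,Y) = -Σ p(x,y) log₂ p(x,y)
  p(0,0)=1/11: -0.0909 × log₂(0.0909) = 0.3145
  p(0,1)=3/11: -0.2727 × log₂(0.2727) = 0.5112
  p(1,0)=5/11: -0.4545 × log₂(0.4545) = 0.5170
  p(1,1)=2/11: -0.1818 × log₂(0.1818) = 0.4472
H(X,Y) = 1.7899 bits


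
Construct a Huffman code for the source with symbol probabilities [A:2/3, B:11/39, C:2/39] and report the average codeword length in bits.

Huffman tree construction:
Combine smallest probabilities repeatedly
Resulting codes:
  A: 1 (length 1)
  B: 01 (length 2)
  C: 00 (length 2)
Average length = Σ p(s) × length(s) = 1.3333 bits


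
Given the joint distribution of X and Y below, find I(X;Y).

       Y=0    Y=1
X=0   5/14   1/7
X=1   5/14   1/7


H(X) = 1.0000, H(Y) = 0.8631, H(X,Y) = 1.8631
I(X;Y) = H(X) + H(Y) - H(X,Y) = 0.0000 bits


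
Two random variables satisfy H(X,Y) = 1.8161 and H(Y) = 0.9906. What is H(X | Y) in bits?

Chain rule: H(X,Y) = H(X|Y) + H(Y)
H(X|Y) = H(X,Y) - H(Y) = 1.8161 - 0.9906 = 0.8255 bits


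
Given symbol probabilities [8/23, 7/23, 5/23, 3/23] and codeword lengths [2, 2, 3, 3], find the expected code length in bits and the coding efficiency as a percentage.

Average length L = Σ p_i × l_i = 2.3478 bits
Entropy H = 1.9142 bits
Efficiency η = H/L × 100% = 81.53%


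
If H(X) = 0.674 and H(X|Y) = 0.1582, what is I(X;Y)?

I(X;Y) = H(X) - H(X|Y)
I(X;Y) = 0.674 - 0.1582 = 0.5158 bits


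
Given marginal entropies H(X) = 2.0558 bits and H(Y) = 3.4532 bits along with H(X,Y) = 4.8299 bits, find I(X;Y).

I(X;Y) = H(X) + H(Y) - H(X,Y)
I(X;Y) = 2.0558 + 3.4532 - 4.8299 = 0.6791 bits


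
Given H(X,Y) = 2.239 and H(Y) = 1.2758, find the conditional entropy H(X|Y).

Chain rule: H(X,Y) = H(X|Y) + H(Y)
H(X|Y) = H(X,Y) - H(Y) = 2.239 - 1.2758 = 0.9632 bits


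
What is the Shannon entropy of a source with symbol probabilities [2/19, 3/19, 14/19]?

H(X) = -Σ p(x) log₂ p(x)
  -2/19 × log₂(2/19) = 0.3419
  -3/19 × log₂(3/19) = 0.4205
  -14/19 × log₂(14/19) = 0.3246
H(X) = 1.0870 bits


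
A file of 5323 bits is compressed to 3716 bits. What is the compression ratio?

Compression ratio = Original / Compressed
= 5323 / 3716 = 1.43:1


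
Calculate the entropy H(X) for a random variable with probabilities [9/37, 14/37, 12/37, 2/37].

H(X) = -Σ p(x) log₂ p(x)
  -9/37 × log₂(9/37) = 0.4961
  -14/37 × log₂(14/37) = 0.5305
  -12/37 × log₂(12/37) = 0.5269
  -2/37 × log₂(2/37) = 0.2275
H(X) = 1.7810 bits


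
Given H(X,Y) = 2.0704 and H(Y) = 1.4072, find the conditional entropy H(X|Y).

Chain rule: H(X,Y) = H(X|Y) + H(Y)
H(X|Y) = H(X,Y) - H(Y) = 2.0704 - 1.4072 = 0.6632 bits


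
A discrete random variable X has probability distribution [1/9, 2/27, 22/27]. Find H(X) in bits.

H(X) = -Σ p(x) log₂ p(x)
  -1/9 × log₂(1/9) = 0.3522
  -2/27 × log₂(2/27) = 0.2781
  -22/27 × log₂(22/27) = 0.2407
H(X) = 0.8711 bits


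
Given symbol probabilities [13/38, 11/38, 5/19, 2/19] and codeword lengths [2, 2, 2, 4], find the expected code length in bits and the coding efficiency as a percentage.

Average length L = Σ p_i × l_i = 2.2105 bits
Entropy H = 1.8959 bits
Efficiency η = H/L × 100% = 85.76%


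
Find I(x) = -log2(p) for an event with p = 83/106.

Information content I(x) = -log₂(p(x))
I = -log₂(83/106) = -log₂(0.7830)
I = 0.3529 bits


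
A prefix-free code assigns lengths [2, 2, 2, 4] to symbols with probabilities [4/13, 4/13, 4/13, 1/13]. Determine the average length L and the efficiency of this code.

Average length L = Σ p_i × l_i = 2.1538 bits
Entropy H = 1.8543 bits
Efficiency η = H/L × 100% = 86.09%


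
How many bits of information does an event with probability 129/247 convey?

Information content I(x) = -log₂(p(x))
I = -log₂(129/247) = -log₂(0.5223)
I = 0.9371 bits


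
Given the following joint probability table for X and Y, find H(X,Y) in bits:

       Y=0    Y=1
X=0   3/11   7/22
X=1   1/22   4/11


H(X,Y) = -Σ p(x,y) log₂ p(x,y)
  p(0,0)=3/11: -0.2727 × log₂(0.2727) = 0.5112
  p(0,1)=7/22: -0.3182 × log₂(0.3182) = 0.5257
  p(1,0)=1/22: -0.0455 × log₂(0.0455) = 0.2027
  p(1,1)=4/11: -0.3636 × log₂(0.3636) = 0.5307
H(X,Y) = 1.7703 bits


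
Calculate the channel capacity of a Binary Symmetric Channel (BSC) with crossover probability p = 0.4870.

For BSC with error probability p:
C = 1 - H(p) where H(p) is binary entropy
H(0.4870) = -0.4870 × log₂(0.4870) - 0.5130 × log₂(0.5130)
H(p) = 0.9995
C = 1 - 0.9995 = 0.0005 bits/use


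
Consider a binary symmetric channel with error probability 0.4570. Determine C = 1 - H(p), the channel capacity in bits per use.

For BSC with error probability p:
C = 1 - H(p) where H(p) is binary entropy
H(0.4570) = -0.4570 × log₂(0.4570) - 0.5430 × log₂(0.5430)
H(p) = 0.9947
C = 1 - 0.9947 = 0.0053 bits/use


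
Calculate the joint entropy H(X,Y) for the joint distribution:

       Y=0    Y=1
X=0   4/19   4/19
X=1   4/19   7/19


H(X,Y) = -Σ p(x,y) log₂ p(x,y)
  p(0,0)=4/19: -0.2105 × log₂(0.2105) = 0.4732
  p(0,1)=4/19: -0.2105 × log₂(0.2105) = 0.4732
  p(1,0)=4/19: -0.2105 × log₂(0.2105) = 0.4732
  p(1,1)=7/19: -0.3684 × log₂(0.3684) = 0.5307
H(X,Y) = 1.9505 bits


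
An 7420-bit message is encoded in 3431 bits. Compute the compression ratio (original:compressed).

Compression ratio = Original / Compressed
= 7420 / 3431 = 2.16:1


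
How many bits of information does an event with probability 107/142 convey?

Information content I(x) = -log₂(p(x))
I = -log₂(107/142) = -log₂(0.7535)
I = 0.4083 bits


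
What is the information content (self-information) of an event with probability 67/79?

Information content I(x) = -log₂(p(x))
I = -log₂(67/79) = -log₂(0.8481)
I = 0.2377 bits


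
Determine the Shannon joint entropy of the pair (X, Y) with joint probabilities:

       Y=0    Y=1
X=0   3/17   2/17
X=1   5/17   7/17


H(X,Y) = -Σ p(x,y) log₂ p(x,y)
  p(0,0)=3/17: -0.1765 × log₂(0.1765) = 0.4416
  p(0,1)=2/17: -0.1176 × log₂(0.1176) = 0.3632
  p(1,0)=5/17: -0.2941 × log₂(0.2941) = 0.5193
  p(1,1)=7/17: -0.4118 × log₂(0.4118) = 0.5271
H(X,Y) = 1.8512 bits


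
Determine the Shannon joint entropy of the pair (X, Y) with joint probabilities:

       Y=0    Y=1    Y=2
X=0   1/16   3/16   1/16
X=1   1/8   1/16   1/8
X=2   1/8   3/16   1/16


H(X,Y) = -Σ p(x,y) log₂ p(x,y)
  p(0,0)=1/16: -0.0625 × log₂(0.0625) = 0.2500
  p(0,1)=3/16: -0.1875 × log₂(0.1875) = 0.4528
  p(0,2)=1/16: -0.0625 × log₂(0.0625) = 0.2500
  p(1,0)=1/8: -0.1250 × log₂(0.1250) = 0.3750
  p(1,1)=1/16: -0.0625 × log₂(0.0625) = 0.2500
  p(1,2)=1/8: -0.1250 × log₂(0.1250) = 0.3750
  p(2,0)=1/8: -0.1250 × log₂(0.1250) = 0.3750
  p(2,1)=3/16: -0.1875 × log₂(0.1875) = 0.4528
  p(2,2)=1/16: -0.0625 × log₂(0.0625) = 0.2500
H(X,Y) = 3.0306 bits


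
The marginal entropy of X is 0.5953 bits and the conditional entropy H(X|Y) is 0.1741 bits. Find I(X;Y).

I(X;Y) = H(X) - H(X|Y)
I(X;Y) = 0.5953 - 0.1741 = 0.4212 bits


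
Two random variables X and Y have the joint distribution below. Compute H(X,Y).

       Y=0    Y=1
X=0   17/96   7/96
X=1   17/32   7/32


H(X,Y) = -Σ p(x,y) log₂ p(x,y)
  p(0,0)=17/96: -0.1771 × log₂(0.1771) = 0.4423
  p(0,1)=7/96: -0.0729 × log₂(0.0729) = 0.2755
  p(1,0)=17/32: -0.5312 × log₂(0.5312) = 0.4848
  p(1,1)=7/32: -0.2188 × log₂(0.2188) = 0.4796
H(X,Y) = 1.6821 bits


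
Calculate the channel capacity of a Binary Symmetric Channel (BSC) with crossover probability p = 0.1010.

For BSC with error probability p:
C = 1 - H(p) where H(p) is binary entropy
H(0.1010) = -0.1010 × log₂(0.1010) - 0.8990 × log₂(0.8990)
H(p) = 0.4722
C = 1 - 0.4722 = 0.5278 bits/use


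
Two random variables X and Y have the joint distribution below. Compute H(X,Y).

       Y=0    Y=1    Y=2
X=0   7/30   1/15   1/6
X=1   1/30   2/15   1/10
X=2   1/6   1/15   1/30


H(X,Y) = -Σ p(x,y) log₂ p(x,y)
  p(0,0)=7/30: -0.2333 × log₂(0.2333) = 0.4899
  p(0,1)=1/15: -0.0667 × log₂(0.0667) = 0.2605
  p(0,2)=1/6: -0.1667 × log₂(0.1667) = 0.4308
  p(1,0)=1/30: -0.0333 × log₂(0.0333) = 0.1636
  p(1,1)=2/15: -0.1333 × log₂(0.1333) = 0.3876
  p(1,2)=1/10: -0.1000 × log₂(0.1000) = 0.3322
  p(2,0)=1/6: -0.1667 × log₂(0.1667) = 0.4308
  p(2,1)=1/15: -0.0667 × log₂(0.0667) = 0.2605
  p(2,2)=1/30: -0.0333 × log₂(0.0333) = 0.1636
H(X,Y) = 2.9194 bits


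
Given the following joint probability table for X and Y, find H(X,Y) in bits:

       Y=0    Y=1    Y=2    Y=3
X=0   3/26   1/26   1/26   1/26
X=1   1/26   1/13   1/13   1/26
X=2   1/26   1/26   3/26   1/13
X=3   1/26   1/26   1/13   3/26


H(X,Y) = -Σ p(x,y) log₂ p(x,y)
  p(0,0)=3/26: -0.1154 × log₂(0.1154) = 0.3595
  p(0,1)=1/26: -0.0385 × log₂(0.0385) = 0.1808
  p(0,2)=1/26: -0.0385 × log₂(0.0385) = 0.1808
  p(0,3)=1/26: -0.0385 × log₂(0.0385) = 0.1808
  p(1,0)=1/26: -0.0385 × log₂(0.0385) = 0.1808
  p(1,1)=1/13: -0.0769 × log₂(0.0769) = 0.2846
  p(1,2)=1/13: -0.0769 × log₂(0.0769) = 0.2846
  p(1,3)=1/26: -0.0385 × log₂(0.0385) = 0.1808
  p(2,0)=1/26: -0.0385 × log₂(0.0385) = 0.1808
  p(2,1)=1/26: -0.0385 × log₂(0.0385) = 0.1808
  p(2,2)=3/26: -0.1154 × log₂(0.1154) = 0.3595
  p(2,3)=1/13: -0.0769 × log₂(0.0769) = 0.2846
  p(3,0)=1/26: -0.0385 × log₂(0.0385) = 0.1808
  p(3,1)=1/26: -0.0385 × log₂(0.0385) = 0.1808
  p(3,2)=1/13: -0.0769 × log₂(0.0769) = 0.2846
  p(3,3)=3/26: -0.1154 × log₂(0.1154) = 0.3595
H(X,Y) = 3.8441 bits


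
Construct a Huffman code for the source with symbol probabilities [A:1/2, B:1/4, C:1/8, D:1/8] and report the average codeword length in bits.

Huffman tree construction:
Combine smallest probabilities repeatedly
Resulting codes:
  A: 0 (length 1)
  B: 10 (length 2)
  C: 110 (length 3)
  D: 111 (length 3)
Average length = Σ p(s) × length(s) = 1.7500 bits


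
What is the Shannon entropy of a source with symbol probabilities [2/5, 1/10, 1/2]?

H(X) = -Σ p(x) log₂ p(x)
  -2/5 × log₂(2/5) = 0.5288
  -1/10 × log₂(1/10) = 0.3322
  -1/2 × log₂(1/2) = 0.5000
H(X) = 1.3610 bits


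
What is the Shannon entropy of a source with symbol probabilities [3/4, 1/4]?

H(X) = -Σ p(x) log₂ p(x)
  -3/4 × log₂(3/4) = 0.3113
  -1/4 × log₂(1/4) = 0.5000
H(X) = 0.8113 bits


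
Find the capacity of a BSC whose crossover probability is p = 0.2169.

For BSC with error probability p:
C = 1 - H(p) where H(p) is binary entropy
H(0.2169) = -0.2169 × log₂(0.2169) - 0.7831 × log₂(0.7831)
H(p) = 0.7545
C = 1 - 0.7545 = 0.2455 bits/use


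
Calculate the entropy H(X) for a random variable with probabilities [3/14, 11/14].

H(X) = -Σ p(x) log₂ p(x)
  -3/14 × log₂(3/14) = 0.4762
  -11/14 × log₂(11/14) = 0.2734
H(X) = 0.7496 bits


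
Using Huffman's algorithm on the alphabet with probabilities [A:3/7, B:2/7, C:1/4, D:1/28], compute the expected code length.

Huffman tree construction:
Combine smallest probabilities repeatedly
Resulting codes:
  A: 0 (length 1)
  B: 10 (length 2)
  C: 111 (length 3)
  D: 110 (length 3)
Average length = Σ p(s) × length(s) = 1.8571 bits


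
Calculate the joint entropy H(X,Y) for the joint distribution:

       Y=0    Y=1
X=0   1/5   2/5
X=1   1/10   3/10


H(X,Y) = -Σ p(x,y) log₂ p(x,y)
  p(0,0)=1/5: -0.2000 × log₂(0.2000) = 0.4644
  p(0,1)=2/5: -0.4000 × log₂(0.4000) = 0.5288
  p(1,0)=1/10: -0.1000 × log₂(0.1000) = 0.3322
  p(1,1)=3/10: -0.3000 × log₂(0.3000) = 0.5211
H(X,Y) = 1.8464 bits


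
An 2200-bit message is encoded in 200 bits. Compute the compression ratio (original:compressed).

Compression ratio = Original / Compressed
= 2200 / 200 = 11.00:1


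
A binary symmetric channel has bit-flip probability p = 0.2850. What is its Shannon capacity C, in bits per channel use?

For BSC with error probability p:
C = 1 - H(p) where H(p) is binary entropy
H(0.2850) = -0.2850 × log₂(0.2850) - 0.7150 × log₂(0.7150)
H(p) = 0.8622
C = 1 - 0.8622 = 0.1378 bits/use


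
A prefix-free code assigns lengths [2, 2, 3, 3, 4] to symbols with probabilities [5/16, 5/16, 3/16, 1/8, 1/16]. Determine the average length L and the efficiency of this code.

Average length L = Σ p_i × l_i = 2.4375 bits
Entropy H = 2.1266 bits
Efficiency η = H/L × 100% = 87.25%


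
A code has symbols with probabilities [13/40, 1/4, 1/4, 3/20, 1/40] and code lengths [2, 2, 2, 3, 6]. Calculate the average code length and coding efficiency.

Average length L = Σ p_i × l_i = 2.2500 bits
Entropy H = 2.0706 bits
Efficiency η = H/L × 100% = 92.03%


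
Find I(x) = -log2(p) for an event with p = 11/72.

Information content I(x) = -log₂(p(x))
I = -log₂(11/72) = -log₂(0.1528)
I = 2.7105 bits


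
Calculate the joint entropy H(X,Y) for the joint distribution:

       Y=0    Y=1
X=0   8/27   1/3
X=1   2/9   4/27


H(X,Y) = -Σ p(x,y) log₂ p(x,y)
  p(0,0)=8/27: -0.2963 × log₂(0.2963) = 0.5200
  p(0,1)=1/3: -0.3333 × log₂(0.3333) = 0.5283
  p(1,0)=2/9: -0.2222 × log₂(0.2222) = 0.4822
  p(1,1)=4/27: -0.1481 × log₂(0.1481) = 0.4081
H(X,Y) = 1.9386 bits


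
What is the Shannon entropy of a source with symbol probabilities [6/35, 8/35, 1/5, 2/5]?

H(X) = -Σ p(x) log₂ p(x)
  -6/35 × log₂(6/35) = 0.4362
  -8/35 × log₂(8/35) = 0.4867
  -1/5 × log₂(1/5) = 0.4644
  -2/5 × log₂(2/5) = 0.5288
H(X) = 1.9160 bits


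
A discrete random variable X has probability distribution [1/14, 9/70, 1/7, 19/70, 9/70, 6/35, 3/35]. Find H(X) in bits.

H(X) = -Σ p(x) log₂ p(x)
  -1/14 × log₂(1/14) = 0.2720
  -9/70 × log₂(9/70) = 0.3805
  -1/7 × log₂(1/7) = 0.4011
  -19/70 × log₂(19/70) = 0.5107
  -9/70 × log₂(9/70) = 0.3805
  -6/35 × log₂(6/35) = 0.4362
  -3/35 × log₂(3/35) = 0.3038
H(X) = 2.6846 bits


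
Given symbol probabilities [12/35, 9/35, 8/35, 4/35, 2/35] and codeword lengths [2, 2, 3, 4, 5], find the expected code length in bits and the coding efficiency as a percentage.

Average length L = Σ p_i × l_i = 2.6286 bits
Entropy H = 2.1136 bits
Efficiency η = H/L × 100% = 80.41%


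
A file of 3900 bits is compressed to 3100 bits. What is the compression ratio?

Compression ratio = Original / Compressed
= 3900 / 3100 = 1.26:1


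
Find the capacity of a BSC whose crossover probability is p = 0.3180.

For BSC with error probability p:
C = 1 - H(p) where H(p) is binary entropy
H(0.3180) = -0.3180 × log₂(0.3180) - 0.6820 × log₂(0.6820)
H(p) = 0.9022
C = 1 - 0.9022 = 0.0978 bits/use


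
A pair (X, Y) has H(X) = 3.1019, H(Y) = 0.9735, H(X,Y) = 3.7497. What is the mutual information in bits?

I(X;Y) = H(X) + H(Y) - H(X,Y)
I(X;Y) = 3.1019 + 0.9735 - 3.7497 = 0.3257 bits


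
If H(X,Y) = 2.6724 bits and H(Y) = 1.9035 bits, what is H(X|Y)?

Chain rule: H(X,Y) = H(X|Y) + H(Y)
H(X|Y) = H(X,Y) - H(Y) = 2.6724 - 1.9035 = 0.7689 bits


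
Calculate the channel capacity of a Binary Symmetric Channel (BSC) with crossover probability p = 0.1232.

For BSC with error probability p:
C = 1 - H(p) where H(p) is binary entropy
H(0.1232) = -0.1232 × log₂(0.1232) - 0.8768 × log₂(0.8768)
H(p) = 0.5385
C = 1 - 0.5385 = 0.4615 bits/use


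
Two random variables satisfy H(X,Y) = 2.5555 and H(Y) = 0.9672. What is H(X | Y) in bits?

Chain rule: H(X,Y) = H(X|Y) + H(Y)
H(X|Y) = H(X,Y) - H(Y) = 2.5555 - 0.9672 = 1.5883 bits


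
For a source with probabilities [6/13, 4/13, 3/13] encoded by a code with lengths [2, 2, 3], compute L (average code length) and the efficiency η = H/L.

Average length L = Σ p_i × l_i = 2.2308 bits
Entropy H = 1.5262 bits
Efficiency η = H/L × 100% = 68.42%
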